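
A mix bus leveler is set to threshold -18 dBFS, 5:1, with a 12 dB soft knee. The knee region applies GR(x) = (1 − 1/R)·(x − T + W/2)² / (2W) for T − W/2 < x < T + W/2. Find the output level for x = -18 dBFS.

-19.2 dBFS

x − T + W/2 = -18 − (-18) + 6 = 6.
GR = (1 − 1/5) × 6² / 24 = 0.8 × 36 / 24 = 1.2 dB.
Output = -18 − 1.2 = -19.2 dBFS.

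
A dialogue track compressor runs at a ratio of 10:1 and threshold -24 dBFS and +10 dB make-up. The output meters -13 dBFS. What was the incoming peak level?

Before make-up, the level was -13 − 10 = -23 dBFS.
That's 1 dB above the -24 dBFS threshold.
Undo the ratio: input overshoot = 1 × 10 = 10 dB, giving input = -14 dBFS.

-14 dBFS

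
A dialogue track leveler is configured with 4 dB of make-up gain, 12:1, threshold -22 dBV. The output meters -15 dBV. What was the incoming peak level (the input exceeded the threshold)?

Before make-up, the level was -15 − 4 = -19 dBV.
The compressed level sits -19 − (-22) = 3 dB over threshold.
Before 12:1 compression the overshoot was 3 × 12 = 36 dB, so input = -22 + 36 = 14 dBV.

14 dBV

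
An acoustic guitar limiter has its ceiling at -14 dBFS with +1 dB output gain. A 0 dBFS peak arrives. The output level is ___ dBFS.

The limiter clamps the peak to its -14 dBFS ceiling.
Output gain then adds 1 dB: -14 + 1 = -13 dBFS.

-13 dBFS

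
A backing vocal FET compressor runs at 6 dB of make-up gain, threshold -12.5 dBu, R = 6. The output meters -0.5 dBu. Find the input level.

Stripping the +6 dB make-up gives -6.5 dBu at the gain stage.
Post-compression overshoot = -6.5 − (-12.5) = 6 dB.
Before 6:1 compression the overshoot was 6 × 6 = 36 dB, so input = -12.5 + 36 = 23.5 dBu.

23.5 dBu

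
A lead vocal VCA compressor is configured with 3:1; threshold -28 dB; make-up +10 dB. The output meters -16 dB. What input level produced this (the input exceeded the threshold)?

-22 dB

Before make-up, the level was -16 − 10 = -26 dB.
That's 2 dB above the -28 dB threshold.
Input overshoot = R × output overshoot = 6 dB → input = -28 + 6 = -22 dB.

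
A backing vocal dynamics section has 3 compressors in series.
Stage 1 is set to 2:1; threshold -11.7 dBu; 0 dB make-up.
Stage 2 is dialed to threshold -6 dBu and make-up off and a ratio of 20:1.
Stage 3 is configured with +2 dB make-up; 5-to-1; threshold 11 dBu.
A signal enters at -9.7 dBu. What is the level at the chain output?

-8.7 dBu

Stage 1: 2 dB above -11.7 dBu, reduced 2:1 to 1 dB above → -10.7 dBu.
Stage 2: -10.7 dBu is at or below the -6 dBu threshold — no compression; output -10.7 dBu.
Stage 3: below threshold (-10.7 ≤ 11); passes unchanged; make-up brings it to -8.7 dBu.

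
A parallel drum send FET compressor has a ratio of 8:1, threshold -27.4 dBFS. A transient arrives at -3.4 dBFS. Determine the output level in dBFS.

The input is 24 dB above the -27.4 dBFS threshold.
8:1 compression reduces that to 24/8 = 3 dB over.
Output = -27.4 + 3 = -24.4 dBFS.

-24.4 dBFS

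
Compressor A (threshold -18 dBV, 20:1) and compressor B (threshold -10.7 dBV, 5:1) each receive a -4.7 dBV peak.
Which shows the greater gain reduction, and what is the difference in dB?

A, by 7.835 dB

A: overshoot 13.3 dB → output overshoot 0.665 dB → GR 12.635 dB.
B: overshoot 6 dB → output overshoot 1.2 dB → GR 4.8 dB.
Difference: 7.835 dB in favour of A.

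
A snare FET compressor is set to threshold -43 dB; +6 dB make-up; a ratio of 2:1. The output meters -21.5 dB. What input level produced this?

-12 dB

Before make-up, the level was -21.5 − 6 = -27.5 dB.
Post-compression overshoot = -27.5 − (-43) = 15.5 dB.
Input overshoot = R × output overshoot = 31 dB → input = -43 + 31 = -12 dB.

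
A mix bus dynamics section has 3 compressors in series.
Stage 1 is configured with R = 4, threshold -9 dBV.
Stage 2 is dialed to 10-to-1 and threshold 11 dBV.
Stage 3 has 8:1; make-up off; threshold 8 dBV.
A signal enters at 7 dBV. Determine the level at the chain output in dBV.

Stage 1: 16 dB above -9 dBV, reduced 4:1 to 4 dB above → -5 dBV.
Stage 2: below threshold (-5 ≤ 11); passes unchanged; output -5 dBV.
Stage 3: below threshold (-5 ≤ 8); passes unchanged; output -5 dBV.

-5 dBV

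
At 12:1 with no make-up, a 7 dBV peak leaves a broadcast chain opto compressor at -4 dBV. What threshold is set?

-5 dBV

Let T be the threshold. Output overshoot = (input overshoot)/R, so -4 − T = (7 − T)/12.
12·(-4 − T) = 7 − T → 11·T = -48 − 7 = -55.
T = -55/11 = -5 dBV.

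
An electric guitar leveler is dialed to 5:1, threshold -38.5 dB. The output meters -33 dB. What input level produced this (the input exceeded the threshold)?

That's 5.5 dB above the -38.5 dB threshold.
Input overshoot = R × output overshoot = 27.5 dB → input = -38.5 + 27.5 = -11 dB.

-11 dB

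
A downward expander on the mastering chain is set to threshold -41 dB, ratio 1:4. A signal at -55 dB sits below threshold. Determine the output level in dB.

Undershoot = (-41) − (-55) = 14 dB.
At 1:4, that expands to 56 dB under threshold.
Output = -41 − 56 = -97 dB.

-97 dB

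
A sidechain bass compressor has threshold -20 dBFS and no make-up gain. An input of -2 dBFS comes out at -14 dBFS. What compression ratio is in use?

Input overshoot = -2 − (-20) = 18 dB; output overshoot = -14 − (-20) = 6 dB.
Ratio = 18 / 6 = 3.

3:1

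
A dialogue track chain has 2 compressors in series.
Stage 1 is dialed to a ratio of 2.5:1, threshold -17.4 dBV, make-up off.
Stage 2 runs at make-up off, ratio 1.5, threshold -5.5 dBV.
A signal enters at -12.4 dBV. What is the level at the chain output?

-15.4 dBV

Stage 1: 5 dB above -17.4 dBV, reduced 2.5:1 to 2 dB above → -15.4 dBV.
Stage 2: -15.4 dBV is at or below the -5.5 dBV threshold — no compression; output -15.4 dBV.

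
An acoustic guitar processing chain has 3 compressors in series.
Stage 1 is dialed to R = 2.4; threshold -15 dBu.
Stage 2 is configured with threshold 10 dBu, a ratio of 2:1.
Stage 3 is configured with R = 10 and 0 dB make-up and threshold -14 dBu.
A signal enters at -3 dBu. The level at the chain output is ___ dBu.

Stage 1: -3 dBu is 12 dB over -15 dBu; at 2.4:1 that becomes 5 dB over, giving -10 dBu.
Stage 2: -10 dBu ≤ 10 dBu, so stage 2 doesn't engage; output -10 dBu.
Stage 3: -10 dBu is 4 dB over -14 dBu; at 10:1 that becomes 0.4 dB over, giving -13.6 dBu.

-13.6 dBu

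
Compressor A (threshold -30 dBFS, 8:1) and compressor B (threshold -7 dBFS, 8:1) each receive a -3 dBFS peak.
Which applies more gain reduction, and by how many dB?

A, by 20.125 dB

A: 27 dB over, compressed to 3.375 dB over, so 23.625 dB of GR.
B: 4 dB over, compressed to 0.5 dB over, so 3.5 dB of GR.
Difference: 20.125 dB in favour of A.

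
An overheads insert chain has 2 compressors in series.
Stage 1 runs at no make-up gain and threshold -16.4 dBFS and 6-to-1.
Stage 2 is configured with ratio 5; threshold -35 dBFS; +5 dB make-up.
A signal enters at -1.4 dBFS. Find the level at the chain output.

Stage 1: overshoot 15 dB → 15/6 = 2.5 dB → -13.9 dBFS.
Stage 2: 21.1 dB above -35 dBFS, reduced 5:1 to 4.22 dB above → -30.78 dBFS; +5 dB make-up → -25.78 dBFS.

-25.78 dBFS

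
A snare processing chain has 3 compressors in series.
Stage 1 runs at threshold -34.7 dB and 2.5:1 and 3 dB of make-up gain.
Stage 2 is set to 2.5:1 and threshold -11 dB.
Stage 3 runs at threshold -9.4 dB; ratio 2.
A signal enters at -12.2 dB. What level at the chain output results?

Stage 1: overshoot 22.5 dB → 22.5/2.5 = 9 dB → -25.7 dB; +3 dB make-up → -22.7 dB.
Stage 2: below threshold (-22.7 ≤ -11); passes unchanged; output -22.7 dB.
Stage 3: below threshold (-22.7 ≤ -9.4); passes unchanged; output -22.7 dB.

-22.7 dB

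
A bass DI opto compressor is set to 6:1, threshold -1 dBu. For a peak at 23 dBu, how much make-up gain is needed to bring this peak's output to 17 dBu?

14 dB

The peak compresses to -1 + 24/6 = 3 dBu.
To reach 17 dBu requires 17 − 3 = 14 dB of make-up.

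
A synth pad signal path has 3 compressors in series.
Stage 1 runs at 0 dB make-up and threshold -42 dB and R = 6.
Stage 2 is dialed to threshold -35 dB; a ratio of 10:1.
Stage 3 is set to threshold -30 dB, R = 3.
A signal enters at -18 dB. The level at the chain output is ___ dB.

-38 dB

Stage 1: -18 dB is 24 dB over -42 dB; at 6:1 that becomes 4 dB over, giving -38 dB.
Stage 2: below threshold (-38 ≤ -35); passes unchanged; output -38 dB.
Stage 3: -38 dB ≤ -30 dB, so stage 3 doesn't engage; output -38 dB.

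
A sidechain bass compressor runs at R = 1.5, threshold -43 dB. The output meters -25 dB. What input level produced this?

The compressed level sits -25 − (-43) = 18 dB over threshold.
Input overshoot = R × output overshoot = 27 dB → input = -43 + 27 = -16 dB.

-16 dB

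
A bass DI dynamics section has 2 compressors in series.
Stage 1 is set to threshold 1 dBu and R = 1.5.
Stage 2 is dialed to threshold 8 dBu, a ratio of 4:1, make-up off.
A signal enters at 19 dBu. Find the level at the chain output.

9.25 dBu

Stage 1: overshoot 18 dB → 18/1.5 = 12 dB → 13 dBu.
Stage 2: overshoot 5 dB → 5/4 = 1.25 dB → 9.25 dBu.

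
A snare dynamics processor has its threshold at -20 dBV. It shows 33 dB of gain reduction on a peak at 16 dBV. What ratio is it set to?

Input overshoot = 16 − (-20) = 36 dB.
Output overshoot = 36 − 33 = 3 dB.
Ratio = input overshoot / output overshoot = 36 / 3 = 12.

12:1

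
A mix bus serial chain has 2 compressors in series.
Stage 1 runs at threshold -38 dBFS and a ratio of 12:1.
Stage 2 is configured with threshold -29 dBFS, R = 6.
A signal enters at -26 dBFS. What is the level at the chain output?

Stage 1: overshoot 12 dB → 12/12 = 1 dB → -37 dBFS.
Stage 2: below threshold (-37 ≤ -29); passes unchanged; output -37 dBFS.

-37 dBFS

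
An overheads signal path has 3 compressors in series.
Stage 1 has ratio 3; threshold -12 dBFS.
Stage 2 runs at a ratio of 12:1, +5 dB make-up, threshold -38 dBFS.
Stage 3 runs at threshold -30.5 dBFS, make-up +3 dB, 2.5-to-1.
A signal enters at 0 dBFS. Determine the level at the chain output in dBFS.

-27.5 dBFS

Stage 1: overshoot 12 dB → 12/3 = 4 dB → -8 dBFS.
Stage 2: overshoot 30 dB → 30/12 = 2.5 dB → -35.5 dBFS; +5 dB make-up → -30.5 dBFS.
Stage 3: below threshold (-30.5 ≤ -30.5); passes unchanged; make-up brings it to -27.5 dBFS.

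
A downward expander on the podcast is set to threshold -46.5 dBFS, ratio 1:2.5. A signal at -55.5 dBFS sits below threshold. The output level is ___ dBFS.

-69 dBFS

The input is 9 dB below the -46.5 dBFS threshold.
A 1:2.5 expander multiplies undershoot by 2.5: 9 × 2.5 = 22.5 dB below threshold.
Output = -46.5 − 22.5 = -69 dBFS.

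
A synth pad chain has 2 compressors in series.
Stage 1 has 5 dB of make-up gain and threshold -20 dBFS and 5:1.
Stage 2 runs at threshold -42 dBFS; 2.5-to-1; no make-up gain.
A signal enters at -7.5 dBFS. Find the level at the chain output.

Stage 1: -7.5 dBFS is 12.5 dB over -20 dBFS; at 5:1 that becomes 2.5 dB over, giving -17.5 dBFS; +5 dB make-up → -12.5 dBFS.
Stage 2: -12.5 dBFS is 29.5 dB over -42 dBFS; at 2.5:1 that becomes 11.8 dB over, giving -30.2 dBFS.

-30.2 dBFS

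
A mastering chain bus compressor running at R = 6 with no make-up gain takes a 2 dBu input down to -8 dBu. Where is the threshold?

Input is 12 dB above T (since output overshoot × R = input overshoot: (-8 − T)·6 = 2 − T gives T = -10 dBu).
Check: -10 + (2 − (-10))/6 = -10 + 2 = -8 dBu. ✓

-10 dBu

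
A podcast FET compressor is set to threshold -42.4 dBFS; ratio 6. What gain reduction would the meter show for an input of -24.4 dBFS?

The signal is 18 dB above threshold.
A 6:1 ratio leaves 3 dB of that excess.
So the signal is attenuated by 18 − 3 = 15 dB.

15 dB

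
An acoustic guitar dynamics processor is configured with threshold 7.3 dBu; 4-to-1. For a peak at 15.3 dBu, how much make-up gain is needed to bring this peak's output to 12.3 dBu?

Overshoot 8 dB → 8/4 = 2 dB after compression, so the compressed level is 7.3 + 2 = 9.3 dBu.
Make-up = target − compressed = 12.3 − 9.3 = 3 dB.

3 dB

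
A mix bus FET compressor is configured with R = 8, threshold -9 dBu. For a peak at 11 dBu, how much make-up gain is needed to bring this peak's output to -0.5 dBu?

Without make-up, output = threshold + overshoot/8 = -9 + 2.5 = -6.5 dBu.
Gap to target: 6 dB.

6 dB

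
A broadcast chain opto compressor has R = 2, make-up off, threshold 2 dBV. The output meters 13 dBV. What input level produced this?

That's 11 dB above the 2 dBV threshold.
Input overshoot = R × output overshoot = 22 dB → input = 2 + 22 = 24 dBV.

24 dBV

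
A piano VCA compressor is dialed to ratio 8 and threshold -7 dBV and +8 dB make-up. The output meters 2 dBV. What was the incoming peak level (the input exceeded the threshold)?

Remove make-up: 2 − 8 = -6 dBV.
The compressed level sits -6 − (-7) = 1 dB over threshold.
Undo the ratio: input overshoot = 1 × 8 = 8 dB, giving input = 1 dBV.

1 dBV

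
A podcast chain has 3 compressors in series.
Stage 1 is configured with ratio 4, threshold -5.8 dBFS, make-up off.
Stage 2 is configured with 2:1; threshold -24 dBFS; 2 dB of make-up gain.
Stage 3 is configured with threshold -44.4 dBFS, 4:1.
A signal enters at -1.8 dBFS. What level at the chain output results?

-36.4 dBFS

Stage 1: overshoot 4 dB → 4/4 = 1 dB → -4.8 dBFS.
Stage 2: 19.2 dB above -24 dBFS, reduced 2:1 to 9.6 dB above → -14.4 dBFS; +2 dB make-up → -12.4 dBFS.
Stage 3: -12.4 dBFS is 32 dB over -44.4 dBFS; at 4:1 that becomes 8 dB over, giving -36.4 dBFS.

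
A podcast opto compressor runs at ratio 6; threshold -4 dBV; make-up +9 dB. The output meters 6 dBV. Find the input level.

2 dBV

Before make-up, the level was 6 − 9 = -3 dBV.
Post-compression overshoot = -3 − (-4) = 1 dB.
Before 6:1 compression the overshoot was 1 × 6 = 6 dB, so input = -4 + 6 = 2 dBV.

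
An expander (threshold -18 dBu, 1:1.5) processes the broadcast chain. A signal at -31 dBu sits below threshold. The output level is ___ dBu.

-37.5 dBu

The input is 13 dB below the -18 dBu threshold.
A 1:1.5 expander multiplies undershoot by 1.5: 13 × 1.5 = 19.5 dB below threshold.
Output = -18 − 19.5 = -37.5 dBu.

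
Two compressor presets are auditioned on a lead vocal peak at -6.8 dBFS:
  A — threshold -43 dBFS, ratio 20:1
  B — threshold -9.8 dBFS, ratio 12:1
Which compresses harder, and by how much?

A, by 31.64 dB

A: 36.2 dB over, compressed to 1.81 dB over, so 34.39 dB of GR.
B: 3 dB over, compressed to 0.25 dB over, so 2.75 dB of GR.
A reduces 31.64 dB more.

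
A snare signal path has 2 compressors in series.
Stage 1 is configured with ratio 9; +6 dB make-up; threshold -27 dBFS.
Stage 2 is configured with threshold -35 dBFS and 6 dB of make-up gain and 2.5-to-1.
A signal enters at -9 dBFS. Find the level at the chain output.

Stage 1: overshoot 18 dB → 18/9 = 2 dB → -25 dBFS; +6 dB make-up → -19 dBFS.
Stage 2: overshoot 16 dB → 16/2.5 = 6.4 dB → -28.6 dBFS; +6 dB make-up → -22.6 dBFS.

-22.6 dBFS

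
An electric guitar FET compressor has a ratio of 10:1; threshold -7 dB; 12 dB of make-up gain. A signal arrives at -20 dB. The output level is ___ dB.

-20 dB is 13 dB below the -7 dB threshold, so no gain reduction is applied.
Make-up gain adds 12 dB: -20 + 12 = -8 dB.

-8 dB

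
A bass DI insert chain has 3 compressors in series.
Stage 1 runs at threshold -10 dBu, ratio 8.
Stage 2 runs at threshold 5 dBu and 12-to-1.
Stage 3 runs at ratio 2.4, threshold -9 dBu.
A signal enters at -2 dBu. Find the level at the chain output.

Stage 1: -2 dBu is 8 dB over -10 dBu; at 8:1 that becomes 1 dB over, giving -9 dBu.
Stage 2: below threshold (-9 ≤ 5); passes unchanged; output -9 dBu.
Stage 3: -9 dBu is at or below the -9 dBu threshold — no compression; output -9 dBu.

-9 dBu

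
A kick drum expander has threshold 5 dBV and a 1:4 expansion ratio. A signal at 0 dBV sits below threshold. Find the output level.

-15 dBV

Below threshold, a 1:4 expander applies gain = (4−1)×(T − x) of attenuation.
(4−1) × 5 = 15 dB, so output = 0 − 15 = -15 dBV.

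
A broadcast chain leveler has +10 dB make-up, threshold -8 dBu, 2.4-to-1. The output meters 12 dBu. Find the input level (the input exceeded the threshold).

Stripping the +10 dB make-up gives 2 dBu at the gain stage.
Post-compression overshoot = 2 − (-8) = 10 dB.
Undo the ratio: input overshoot = 10 × 2.4 = 24 dB, giving input = 16 dBu.

16 dBu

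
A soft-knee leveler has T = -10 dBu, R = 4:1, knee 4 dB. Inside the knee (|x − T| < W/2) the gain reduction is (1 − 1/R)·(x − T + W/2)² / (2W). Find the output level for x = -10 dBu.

x − T + W/2 = -10 − (-10) + 2 = 2.
GR = (1 − 1/4) × 2² / 8 = 0.75 × 4 / 8 = 0.375 dB.
Output = -10 − 0.375 = -10.375 dBu.

-10.375 dBu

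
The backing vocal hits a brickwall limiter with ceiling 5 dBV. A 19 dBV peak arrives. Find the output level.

5 dBV

At ∞:1, everything above 5 dBV is held at the ceiling.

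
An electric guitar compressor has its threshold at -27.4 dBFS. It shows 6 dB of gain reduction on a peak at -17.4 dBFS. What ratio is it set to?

Input overshoot = -17.4 − (-27.4) = 10 dB.
Output overshoot = 10 − 6 = 4 dB.
Ratio = input overshoot / output overshoot = 10 / 4 = 2.5.

2.5:1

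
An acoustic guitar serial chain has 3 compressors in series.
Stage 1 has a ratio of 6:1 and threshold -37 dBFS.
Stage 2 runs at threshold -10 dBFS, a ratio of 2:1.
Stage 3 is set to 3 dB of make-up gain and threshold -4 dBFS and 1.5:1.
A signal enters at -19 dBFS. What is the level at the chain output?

Stage 1: 18 dB above -37 dBFS, reduced 6:1 to 3 dB above → -34 dBFS.
Stage 2: -34 dBFS ≤ -10 dBFS, so stage 2 doesn't engage; output -34 dBFS.
Stage 3: -34 dBFS ≤ -4 dBFS, so stage 3 doesn't engage; make-up brings it to -31 dBFS.

-31 dBFS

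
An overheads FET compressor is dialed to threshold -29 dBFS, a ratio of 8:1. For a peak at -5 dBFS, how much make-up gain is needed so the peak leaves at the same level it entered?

Without make-up, output = threshold + overshoot/8 = -29 + 3 = -26 dBFS.
Gap to target: 21 dB.

21 dB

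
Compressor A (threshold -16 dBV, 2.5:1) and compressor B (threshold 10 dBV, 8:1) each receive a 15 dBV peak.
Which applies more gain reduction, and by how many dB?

A, by 14.225 dB

A: GR = 31 − 31/2.5 = 18.6 dB.
B: GR = 5 − 5/8 = 4.375 dB.
A applies 14.225 dB more gain reduction.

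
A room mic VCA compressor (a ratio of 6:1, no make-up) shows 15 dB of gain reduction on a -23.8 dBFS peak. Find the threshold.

-41.8 dBFS

Let T be the threshold. Output overshoot = (input overshoot)/R, so -38.8 − T = (-23.8 − T)/6.
6·(-38.8 − T) = -23.8 − T → 5·T = -232.8 − (-23.8) = -209.
T = -209/5 = -41.8 dBFS.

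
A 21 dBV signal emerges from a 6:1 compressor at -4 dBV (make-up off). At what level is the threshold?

Input is 30 dB above T (since output overshoot × R = input overshoot: (-4 − T)·6 = 21 − T gives T = -9 dBV).
Check: -9 + (21 − (-9))/6 = -9 + 5 = -4 dBV. ✓

-9 dBV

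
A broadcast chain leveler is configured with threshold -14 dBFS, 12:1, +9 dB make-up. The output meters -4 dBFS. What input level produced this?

Before make-up, the level was -4 − 9 = -13 dBFS.
The compressed level sits -13 − (-14) = 1 dB over threshold.
Undo the ratio: input overshoot = 1 × 12 = 12 dB, giving input = -2 dBFS.

-2 dBFS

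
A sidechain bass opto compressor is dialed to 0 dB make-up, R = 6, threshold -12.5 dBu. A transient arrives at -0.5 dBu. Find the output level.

-0.5 dBu sits 12 dB over threshold.
The 12 dB excess becomes 2 dB after 6:1 reduction.
Output = -12.5 + 2 = -10.5 dBu.

-10.5 dBu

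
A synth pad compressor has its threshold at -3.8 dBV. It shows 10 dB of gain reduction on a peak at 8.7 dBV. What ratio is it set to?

5:1

Input overshoot = 8.7 − (-3.8) = 12.5 dB.
Output overshoot = 12.5 − 10 = 2.5 dB.
Ratio = input overshoot / output overshoot = 12.5 / 2.5 = 5.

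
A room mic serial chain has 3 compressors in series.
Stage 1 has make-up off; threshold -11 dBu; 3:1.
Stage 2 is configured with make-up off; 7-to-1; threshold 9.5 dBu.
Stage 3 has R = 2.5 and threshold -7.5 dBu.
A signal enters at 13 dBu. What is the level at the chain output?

Stage 1: overshoot 24 dB → 24/3 = 8 dB → -3 dBu.
Stage 2: -3 dBu is at or below the 9.5 dBu threshold — no compression; output -3 dBu.
Stage 3: -3 dBu is 4.5 dB over -7.5 dBu; at 2.5:1 that becomes 1.8 dB over, giving -5.7 dBu.

-5.7 dBu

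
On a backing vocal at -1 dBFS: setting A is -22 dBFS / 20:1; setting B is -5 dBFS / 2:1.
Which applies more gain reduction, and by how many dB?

A: GR = 21 − 21/20 = 19.95 dB.
B: GR = 4 − 4/2 = 2 dB.
A applies 17.95 dB more gain reduction.

A, by 17.95 dB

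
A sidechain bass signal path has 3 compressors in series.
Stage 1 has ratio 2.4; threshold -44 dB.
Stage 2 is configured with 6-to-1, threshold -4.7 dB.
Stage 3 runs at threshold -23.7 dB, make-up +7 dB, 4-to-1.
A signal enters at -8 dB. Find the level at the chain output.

Stage 1: -8 dB is 36 dB over -44 dB; at 2.4:1 that becomes 15 dB over, giving -29 dB.
Stage 2: below threshold (-29 ≤ -4.7); passes unchanged; output -29 dB.
Stage 3: -29 dB ≤ -23.7 dB, so stage 3 doesn't engage; make-up brings it to -22 dB.

-22 dB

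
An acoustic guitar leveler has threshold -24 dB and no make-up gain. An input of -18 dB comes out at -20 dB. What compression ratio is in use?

Input overshoot = -18 − (-24) = 6 dB; output overshoot = -20 − (-24) = 4 dB.
Ratio = 6 / 4 = 1.5.

1.5:1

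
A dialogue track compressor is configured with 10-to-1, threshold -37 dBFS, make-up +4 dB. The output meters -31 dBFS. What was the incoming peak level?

-17 dBFS

Remove make-up: -31 − 4 = -35 dBFS.
That's 2 dB above the -37 dBFS threshold.
Undo the ratio: input overshoot = 2 × 10 = 20 dB, giving input = -17 dBFS.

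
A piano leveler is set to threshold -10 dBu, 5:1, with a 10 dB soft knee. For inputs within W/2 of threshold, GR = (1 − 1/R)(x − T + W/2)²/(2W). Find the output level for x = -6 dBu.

-9.24 dBu

x − T + W/2 = -6 − (-10) + 5 = 9.
GR = (1 − 1/5) × 9² / 20 = 0.8 × 81 / 20 = 3.24 dB.
Output = -6 − 3.24 = -9.24 dBu.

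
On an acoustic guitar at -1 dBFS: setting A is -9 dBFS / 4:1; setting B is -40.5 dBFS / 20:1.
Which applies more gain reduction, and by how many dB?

B, by 31.525 dB

A: overshoot 8 dB → output overshoot 2 dB → GR 6 dB.
B: overshoot 39.5 dB → output overshoot 1.975 dB → GR 37.525 dB.
Difference: 31.525 dB in favour of B.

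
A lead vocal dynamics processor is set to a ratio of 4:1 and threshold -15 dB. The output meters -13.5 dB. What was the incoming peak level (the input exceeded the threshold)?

-9 dB

The compressed level sits -13.5 − (-15) = 1.5 dB over threshold.
Input overshoot = R × output overshoot = 6 dB → input = -15 + 6 = -9 dB.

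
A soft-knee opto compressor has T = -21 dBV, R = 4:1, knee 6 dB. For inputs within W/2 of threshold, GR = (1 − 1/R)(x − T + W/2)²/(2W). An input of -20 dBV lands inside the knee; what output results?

x − T + W/2 = -20 − (-21) + 3 = 4.
GR = (1 − 1/4) × 4² / 12 = 0.75 × 16 / 12 = 1 dB.
Output = -20 − 1 = -21 dBV.

-21 dBV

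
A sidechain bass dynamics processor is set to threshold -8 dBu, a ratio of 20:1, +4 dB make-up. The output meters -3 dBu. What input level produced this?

12 dBu

Remove make-up: -3 − 4 = -7 dBu.
The compressed level sits -7 − (-8) = 1 dB over threshold.
Input overshoot = R × output overshoot = 20 dB → input = -8 + 20 = 12 dBu.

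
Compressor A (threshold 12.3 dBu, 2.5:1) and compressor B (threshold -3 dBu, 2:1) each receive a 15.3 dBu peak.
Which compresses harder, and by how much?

B, by 7.35 dB

A: GR = 3 − 3/2.5 = 1.8 dB.
B: GR = 18.3 − 18.3/2 = 9.15 dB.
B reduces 7.35 dB more.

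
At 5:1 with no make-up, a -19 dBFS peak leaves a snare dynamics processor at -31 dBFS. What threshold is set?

Gain reduction = -19 − (-31) = 12 dB; output overshoot = GR / (R − 1) = 12 / 4 = 3 dB.
Threshold = output − output overshoot = -31 − 3 = -34 dBFS.

-34 dBFS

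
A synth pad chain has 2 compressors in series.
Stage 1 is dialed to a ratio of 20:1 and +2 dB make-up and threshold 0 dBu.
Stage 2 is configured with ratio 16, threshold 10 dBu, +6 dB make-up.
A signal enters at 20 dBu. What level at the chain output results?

Stage 1: 20 dBu is 20 dB over 0 dBu; at 20:1 that becomes 1 dB over, giving 1 dBu; +2 dB make-up → 3 dBu.
Stage 2: 3 dBu ≤ 10 dBu, so stage 2 doesn't engage; make-up brings it to 9 dBu.

9 dBu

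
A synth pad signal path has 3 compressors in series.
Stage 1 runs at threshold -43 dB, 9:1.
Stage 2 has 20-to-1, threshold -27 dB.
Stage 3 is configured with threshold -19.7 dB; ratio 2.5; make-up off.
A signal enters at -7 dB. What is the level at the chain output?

Stage 1: 36 dB above -43 dB, reduced 9:1 to 4 dB above → -39 dB.
Stage 2: -39 dB is at or below the -27 dB threshold — no compression; output -39 dB.
Stage 3: -39 dB ≤ -19.7 dB, so stage 3 doesn't engage; output -39 dB.

-39 dB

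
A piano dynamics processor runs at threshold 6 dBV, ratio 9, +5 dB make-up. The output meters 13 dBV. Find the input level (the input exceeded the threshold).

24 dBV

Stripping the +5 dB make-up gives 8 dBV at the gain stage.
The compressed level sits 8 − 6 = 2 dB over threshold.
Before 9:1 compression the overshoot was 2 × 9 = 18 dB, so input = 6 + 18 = 24 dBV.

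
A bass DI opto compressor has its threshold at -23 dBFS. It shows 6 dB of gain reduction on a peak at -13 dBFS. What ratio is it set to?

2.5:1

Input overshoot = -13 − (-23) = 10 dB.
Output overshoot = 10 − 6 = 4 dB.
Ratio = input overshoot / output overshoot = 10 / 4 = 2.5.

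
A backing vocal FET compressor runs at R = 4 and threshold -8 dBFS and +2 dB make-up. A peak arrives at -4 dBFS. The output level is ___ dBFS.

-5 dBFS

-4 dBFS sits 4 dB over threshold.
4:1 compression reduces that to 4/4 = 1 dB over.
So the level is -8 + 1 = -7 dBFS; make-up adds 2 dB, giving -5 dBFS.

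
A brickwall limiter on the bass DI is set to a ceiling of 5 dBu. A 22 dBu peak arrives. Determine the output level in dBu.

5 dBu

A brickwall limiter is an ∞:1 compressor: any input above the ceiling is clamped to 5 dBu.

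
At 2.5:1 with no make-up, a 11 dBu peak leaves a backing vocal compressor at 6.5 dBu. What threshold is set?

3.5 dBu

Let T be the threshold. Output overshoot = (input overshoot)/R, so 6.5 − T = (11 − T)/2.5.
2.5·(6.5 − T) = 11 − T → 1.5·T = 16.25 − 11 = 5.25.
T = 5.25/1.5 = 3.5 dBu.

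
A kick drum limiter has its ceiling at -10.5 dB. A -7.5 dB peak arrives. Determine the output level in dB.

-10.5 dB

The limiter clamps the peak to its -10.5 dB ceiling.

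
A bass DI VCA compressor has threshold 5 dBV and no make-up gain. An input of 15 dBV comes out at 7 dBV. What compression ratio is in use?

5:1

Input overshoot = 15 − 5 = 10 dB; output overshoot = 7 − 5 = 2 dB.
Ratio = 10 / 2 = 5.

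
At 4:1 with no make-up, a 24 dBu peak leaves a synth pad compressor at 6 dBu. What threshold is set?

Input is 24 dB above T (since output overshoot × R = input overshoot: (6 − T)·4 = 24 − T gives T = 0 dBu).
Check: 0 + (24 − 0)/4 = 0 + 6 = 6 dBu. ✓

0 dBu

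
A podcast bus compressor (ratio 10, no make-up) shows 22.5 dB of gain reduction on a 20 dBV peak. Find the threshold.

Gain reduction = 20 − (-2.5) = 22.5 dB; output overshoot = GR / (R − 1) = 22.5 / 9 = 2.5 dB.
Threshold = output − output overshoot = -2.5 − 2.5 = -5 dBV.

-5 dBV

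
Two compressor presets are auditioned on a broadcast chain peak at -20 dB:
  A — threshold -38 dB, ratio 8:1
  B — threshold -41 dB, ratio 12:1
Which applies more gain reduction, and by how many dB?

B, by 3.5 dB

A: overshoot 18 dB → output overshoot 2.25 dB → GR 15.75 dB.
B: overshoot 21 dB → output overshoot 1.75 dB → GR 19.25 dB.
Difference: 3.5 dB in favour of B.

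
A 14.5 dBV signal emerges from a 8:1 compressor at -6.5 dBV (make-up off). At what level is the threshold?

Let T be the threshold. Output overshoot = (input overshoot)/R, so -6.5 − T = (14.5 − T)/8.
8·(-6.5 − T) = 14.5 − T → 7·T = -52 − 14.5 = -66.5.
T = -66.5/7 = -9.5 dBV.

-9.5 dBV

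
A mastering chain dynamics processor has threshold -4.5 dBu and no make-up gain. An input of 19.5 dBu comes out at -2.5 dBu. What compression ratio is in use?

Input overshoot = 19.5 − (-4.5) = 24 dB; output overshoot = -2.5 − (-4.5) = 2 dB.
Ratio = 24 / 2 = 12.

12:1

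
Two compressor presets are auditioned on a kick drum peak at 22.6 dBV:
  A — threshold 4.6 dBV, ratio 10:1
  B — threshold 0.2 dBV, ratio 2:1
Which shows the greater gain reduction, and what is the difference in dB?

A: 18 dB over, compressed to 1.8 dB over, so 16.2 dB of GR.
B: 22.4 dB over, compressed to 11.2 dB over, so 11.2 dB of GR.
A reduces 5 dB more.

A, by 5 dB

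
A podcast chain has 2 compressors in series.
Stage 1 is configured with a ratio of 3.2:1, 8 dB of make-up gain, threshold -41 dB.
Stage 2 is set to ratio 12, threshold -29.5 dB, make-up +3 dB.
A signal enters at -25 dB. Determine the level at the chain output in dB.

Stage 1: overshoot 16 dB → 16/3.2 = 5 dB → -36 dB; +8 dB make-up → -28 dB.
Stage 2: 1.5 dB above -29.5 dB, reduced 12:1 to 0.125 dB above → -29.375 dB; +3 dB make-up → -26.375 dB.

-26.375 dB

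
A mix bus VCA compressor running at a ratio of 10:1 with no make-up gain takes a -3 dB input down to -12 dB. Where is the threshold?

Gain reduction = -3 − (-12) = 9 dB; output overshoot = GR / (R − 1) = 9 / 9 = 1 dB.
Threshold = output − output overshoot = -12 − 1 = -13 dB.

-13 dB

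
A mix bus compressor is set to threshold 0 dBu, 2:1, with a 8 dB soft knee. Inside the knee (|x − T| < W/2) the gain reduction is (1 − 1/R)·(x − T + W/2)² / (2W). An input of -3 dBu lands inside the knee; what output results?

-3.03125 dBu

x − T + W/2 = -3 − 0 + 4 = 1.
GR = (1 − 1/2) × 1² / 16 = 0.5 × 1 / 16 = 0.03125 dB.
Output = -3 − 0.03125 = -3.03125 dBu.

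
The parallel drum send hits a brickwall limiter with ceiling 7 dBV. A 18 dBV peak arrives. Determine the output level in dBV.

A brickwall limiter is an ∞:1 compressor: any input above the ceiling is clamped to 7 dBV.

7 dBV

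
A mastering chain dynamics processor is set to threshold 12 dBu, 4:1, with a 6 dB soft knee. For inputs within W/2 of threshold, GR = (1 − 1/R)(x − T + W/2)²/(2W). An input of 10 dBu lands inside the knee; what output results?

x − T + W/2 = 10 − 12 + 3 = 1.
GR = (1 − 1/4) × 1² / 12 = 0.75 × 1 / 12 = 0.0625 dB.
Output = 10 − 0.0625 = 9.9375 dBu.

9.9375 dBu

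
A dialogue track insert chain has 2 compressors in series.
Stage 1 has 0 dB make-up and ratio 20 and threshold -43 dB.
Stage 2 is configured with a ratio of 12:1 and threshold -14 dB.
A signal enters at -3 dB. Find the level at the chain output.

Stage 1: 40 dB above -43 dB, reduced 20:1 to 2 dB above → -41 dB.
Stage 2: -41 dB ≤ -14 dB, so stage 2 doesn't engage; output -41 dB.

-41 dB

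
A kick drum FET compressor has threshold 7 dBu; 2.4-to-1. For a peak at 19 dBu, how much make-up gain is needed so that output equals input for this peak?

7 dB

Without make-up, output = threshold + overshoot/2.4 = 7 + 5 = 12 dBu.
Gap to target: 7 dB.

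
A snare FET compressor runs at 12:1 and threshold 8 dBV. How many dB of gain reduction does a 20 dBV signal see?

Overshoot = 20 − 8 = 12 dB.
After 12:1 compression the overshoot becomes 12/12 = 1 dB.
GR = overshoot in − overshoot out = 12 − 1 = 11 dB.

11 dB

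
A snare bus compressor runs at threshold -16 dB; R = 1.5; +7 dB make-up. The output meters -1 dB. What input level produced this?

Remove make-up: -1 − 7 = -8 dB.
The compressed level sits -8 − (-16) = 8 dB over threshold.
Before 1.5:1 compression the overshoot was 8 × 1.5 = 12 dB, so input = -16 + 12 = -4 dB.

-4 dB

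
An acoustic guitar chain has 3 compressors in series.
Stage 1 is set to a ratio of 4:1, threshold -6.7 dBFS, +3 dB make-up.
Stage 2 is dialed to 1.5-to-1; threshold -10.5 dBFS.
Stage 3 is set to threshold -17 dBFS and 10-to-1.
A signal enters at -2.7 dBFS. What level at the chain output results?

-15.83 dBFS

Stage 1: overshoot 4 dB → 4/4 = 1 dB → -5.7 dBFS; +3 dB make-up → -2.7 dBFS.
Stage 2: 7.8 dB above -10.5 dBFS, reduced 1.5:1 to 5.2 dB above → -5.3 dBFS.
Stage 3: 11.7 dB above -17 dBFS, reduced 10:1 to 1.17 dB above → -15.83 dBFS.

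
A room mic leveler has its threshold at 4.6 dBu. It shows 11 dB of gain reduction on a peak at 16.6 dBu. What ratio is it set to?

Input overshoot = 16.6 − 4.6 = 12 dB.
Output overshoot = 12 − 11 = 1 dB.
Ratio = input overshoot / output overshoot = 12 / 1 = 12.

12:1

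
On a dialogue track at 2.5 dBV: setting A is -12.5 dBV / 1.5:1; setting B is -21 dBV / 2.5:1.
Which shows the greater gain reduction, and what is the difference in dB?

B, by 9.1 dB

A: overshoot 15 dB → output overshoot 10 dB → GR 5 dB.
B: overshoot 23.5 dB → output overshoot 9.4 dB → GR 14.1 dB.
B applies 9.1 dB more gain reduction.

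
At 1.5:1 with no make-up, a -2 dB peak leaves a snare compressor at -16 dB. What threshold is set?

-44 dB

Gain reduction = -2 − (-16) = 14 dB; output overshoot = GR / (R − 1) = 14 / 0.5 = 28 dB.
Threshold = output − output overshoot = -16 − 28 = -44 dB.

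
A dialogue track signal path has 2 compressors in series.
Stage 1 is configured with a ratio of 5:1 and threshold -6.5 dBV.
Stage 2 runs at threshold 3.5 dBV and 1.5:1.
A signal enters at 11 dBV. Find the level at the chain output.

-3 dBV

Stage 1: 11 dBV is 17.5 dB over -6.5 dBV; at 5:1 that becomes 3.5 dB over, giving -3 dBV.
Stage 2: -3 dBV ≤ 3.5 dBV, so stage 2 doesn't engage; output -3 dBV.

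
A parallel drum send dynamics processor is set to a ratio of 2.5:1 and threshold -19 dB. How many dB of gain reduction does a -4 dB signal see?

The signal is 15 dB above threshold.
A 2.5:1 ratio leaves 6 dB of that excess.
So the signal is attenuated by 15 − 6 = 9 dB.

9 dB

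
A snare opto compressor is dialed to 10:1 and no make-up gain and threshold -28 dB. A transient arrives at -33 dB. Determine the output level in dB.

-33 dB is 5 dB below the -28 dB threshold, so no gain reduction is applied.
Output = input = -33 dB.

-33 dB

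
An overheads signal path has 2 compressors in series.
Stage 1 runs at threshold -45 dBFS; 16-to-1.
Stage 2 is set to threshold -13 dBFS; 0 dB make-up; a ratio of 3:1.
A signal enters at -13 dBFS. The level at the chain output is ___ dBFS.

-43 dBFS

Stage 1: -13 dBFS is 32 dB over -45 dBFS; at 16:1 that becomes 2 dB over, giving -43 dBFS.
Stage 2: -43 dBFS ≤ -13 dBFS, so stage 2 doesn't engage; output -43 dBFS.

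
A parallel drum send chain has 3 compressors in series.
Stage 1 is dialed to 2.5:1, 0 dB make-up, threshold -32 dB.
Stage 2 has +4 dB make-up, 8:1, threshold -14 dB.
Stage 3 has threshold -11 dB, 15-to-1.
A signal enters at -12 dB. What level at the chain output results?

Stage 1: overshoot 20 dB → 20/2.5 = 8 dB → -24 dB.
Stage 2: -24 dB is at or below the -14 dB threshold — no compression; make-up brings it to -20 dB.
Stage 3: -20 dB ≤ -11 dB, so stage 3 doesn't engage; output -20 dB.

-20 dB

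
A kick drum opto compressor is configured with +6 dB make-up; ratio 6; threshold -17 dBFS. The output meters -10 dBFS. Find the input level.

-11 dBFS

Stripping the +6 dB make-up gives -16 dBFS at the gain stage.
The compressed level sits -16 − (-17) = 1 dB over threshold.
Before 6:1 compression the overshoot was 1 × 6 = 6 dB, so input = -17 + 6 = -11 dBFS.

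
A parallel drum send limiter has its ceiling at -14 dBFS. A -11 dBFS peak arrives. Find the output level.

-14 dBFS

The limiter clamps the peak to its -14 dBFS ceiling.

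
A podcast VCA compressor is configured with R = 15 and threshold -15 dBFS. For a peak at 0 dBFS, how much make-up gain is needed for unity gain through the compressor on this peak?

14 dB

Without make-up, output = threshold + overshoot/15 = -15 + 1 = -14 dBFS.
Gap to target: 14 dB.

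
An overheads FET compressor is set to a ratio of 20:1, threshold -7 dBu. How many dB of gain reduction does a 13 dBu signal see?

19 dB

Overshoot = 13 − (-7) = 20 dB.
After 20:1 compression the overshoot becomes 20/20 = 1 dB.
Gain reduction = 20 − 1 = 19 dB.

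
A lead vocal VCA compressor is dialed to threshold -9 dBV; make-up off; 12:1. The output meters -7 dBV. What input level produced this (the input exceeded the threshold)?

Post-compression overshoot = -7 − (-9) = 2 dB.
Input overshoot = R × output overshoot = 24 dB → input = -9 + 24 = 15 dBV.

15 dBV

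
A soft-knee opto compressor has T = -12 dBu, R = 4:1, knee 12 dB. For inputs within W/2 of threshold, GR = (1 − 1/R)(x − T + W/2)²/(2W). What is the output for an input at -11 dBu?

x − T + W/2 = -11 − (-12) + 6 = 7.
GR = (1 − 1/4) × 7² / 24 = 0.75 × 49 / 24 = 1.53125 dB.
Output = -11 − 1.53125 = -12.53125 dBu.

-12.53125 dBu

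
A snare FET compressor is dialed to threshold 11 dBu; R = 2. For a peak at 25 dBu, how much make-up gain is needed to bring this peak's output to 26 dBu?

Overshoot 14 dB → 14/2 = 7 dB after compression, so the compressed level is 11 + 7 = 18 dBu.
Make-up = target − compressed = 26 − 18 = 8 dB.

8 dB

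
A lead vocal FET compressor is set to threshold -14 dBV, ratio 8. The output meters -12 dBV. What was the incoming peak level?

The compressed level sits -12 − (-14) = 2 dB over threshold.
Input overshoot = R × output overshoot = 16 dB → input = -14 + 16 = 2 dBV.

2 dBV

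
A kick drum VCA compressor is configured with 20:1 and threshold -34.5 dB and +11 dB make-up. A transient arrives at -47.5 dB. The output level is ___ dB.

-47.5 dB is 13 dB below the -34.5 dB threshold, so no gain reduction is applied.
Make-up gain adds 11 dB: -47.5 + 11 = -36.5 dB.

-36.5 dB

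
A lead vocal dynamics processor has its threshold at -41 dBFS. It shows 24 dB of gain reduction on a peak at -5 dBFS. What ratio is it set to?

3:1

Input overshoot = -5 − (-41) = 36 dB.
Output overshoot = 36 − 24 = 12 dB.
Ratio = input overshoot / output overshoot = 36 / 12 = 3.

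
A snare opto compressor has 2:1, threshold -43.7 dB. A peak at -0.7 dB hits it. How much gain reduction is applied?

Overshoot = -0.7 − (-43.7) = 43 dB.
A 2:1 ratio leaves 21.5 dB of that excess.
GR = overshoot in − overshoot out = 43 − 21.5 = 21.5 dB.

21.5 dB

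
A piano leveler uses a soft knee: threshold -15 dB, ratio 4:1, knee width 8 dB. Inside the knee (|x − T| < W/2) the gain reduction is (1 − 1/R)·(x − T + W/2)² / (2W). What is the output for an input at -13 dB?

-14.6875 dB

x − T + W/2 = -13 − (-15) + 4 = 6.
GR = (1 − 1/4) × 6² / 16 = 0.75 × 36 / 16 = 1.6875 dB.
Output = -13 − 1.6875 = -14.6875 dB.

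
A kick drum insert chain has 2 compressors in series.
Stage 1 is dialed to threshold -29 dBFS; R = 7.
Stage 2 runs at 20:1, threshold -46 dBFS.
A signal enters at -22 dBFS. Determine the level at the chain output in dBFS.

-45.1 dBFS

Stage 1: overshoot 7 dB → 7/7 = 1 dB → -28 dBFS.
Stage 2: -28 dBFS is 18 dB over -46 dBFS; at 20:1 that becomes 0.9 dB over, giving -45.1 dBFS.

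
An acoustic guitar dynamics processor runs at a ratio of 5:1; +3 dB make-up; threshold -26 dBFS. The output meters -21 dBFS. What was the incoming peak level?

Stripping the +3 dB make-up gives -24 dBFS at the gain stage.
That's 2 dB above the -26 dBFS threshold.
Before 5:1 compression the overshoot was 2 × 5 = 10 dB, so input = -26 + 10 = -16 dBFS.

-16 dBFS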